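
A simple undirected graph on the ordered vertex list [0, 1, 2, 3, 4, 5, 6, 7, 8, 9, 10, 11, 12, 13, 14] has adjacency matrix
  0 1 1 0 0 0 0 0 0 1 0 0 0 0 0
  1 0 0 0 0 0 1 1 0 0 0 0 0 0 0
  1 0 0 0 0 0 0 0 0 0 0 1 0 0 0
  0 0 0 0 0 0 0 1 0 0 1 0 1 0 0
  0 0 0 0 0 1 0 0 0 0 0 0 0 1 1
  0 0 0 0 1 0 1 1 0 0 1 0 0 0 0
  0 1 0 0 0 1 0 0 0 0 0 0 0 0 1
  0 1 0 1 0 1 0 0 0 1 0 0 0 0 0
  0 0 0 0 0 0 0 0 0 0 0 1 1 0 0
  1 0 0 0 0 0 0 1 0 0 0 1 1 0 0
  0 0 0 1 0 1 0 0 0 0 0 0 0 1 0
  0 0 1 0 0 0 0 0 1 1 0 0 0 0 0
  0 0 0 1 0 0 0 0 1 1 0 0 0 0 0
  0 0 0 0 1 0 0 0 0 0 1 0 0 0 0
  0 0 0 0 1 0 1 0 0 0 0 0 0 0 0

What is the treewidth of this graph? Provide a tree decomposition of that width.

Treewidth 3.
One optimal decomposition is:
Bags: B1 = {4, 10, 13, 14}  B2 = {4, 5, 10, 14}  B3 = {5, 6, 10, 14}  B4 = {3, 5, 6, 10}  B5 = {3, 5, 6, 7}  B6 = {1, 3, 6, 7}  B7 = {1, 3, 7, 12}  B8 = {1, 7, 9, 12}  B9 = {0, 1, 9, 12}  B10 = {0, 8, 9, 12}  B11 = {0, 8, 9, 11}  B12 = {0, 2, 8, 11}
Tree: B1–B2, B2–B3, B3–B4, B4–B5, B5–B6, B6–B7, B7–B8, B8–B9, B9–B10, B10–B11, B11–B12

Every bag has size at most 4, so the width is 4 − 1 = 3 and tw(G) ≤ 3. For the lower bound: the 4 vertex sets {4,13,14}, {10}, {5}, {1,3,6,7} are disjoint, each induces a connected subgraph, and every pair is joined by at least one edge of G. Contracting each set to a single vertex therefore yields K_{4} as a minor, and since treewidth is minor-monotone, tw(G) ≥ tw(K_{4}) = 3. Therefore the treewidth is 3.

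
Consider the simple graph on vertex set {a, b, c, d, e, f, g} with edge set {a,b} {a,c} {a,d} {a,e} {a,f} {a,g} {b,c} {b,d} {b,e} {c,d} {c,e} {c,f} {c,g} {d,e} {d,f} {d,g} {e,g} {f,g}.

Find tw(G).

A width-4 tree decomposition is:
Bags: B1 = {a, b, c, d, e}  B2 = {a, c, d, e, g}  B3 = {a, c, d, f, g}
Tree: B1–B2, B2–B3
Each bag holds 5 vertices, so the decomposition has width 4, which upper-bounds the treewidth. Conversely, {a, c, d, e, g} is a clique of size 5, and the vertices of any clique must share a bag in every tree decomposition; so some bag has ≥ 5 vertices and tw(G) ≥ 4. The upper and lower bounds meet at 4, so that is the treewidth.

4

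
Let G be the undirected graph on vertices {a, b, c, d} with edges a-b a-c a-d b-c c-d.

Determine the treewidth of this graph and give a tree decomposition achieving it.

The largest bag has 3 vertices, giving width 2; this decomposition certifies tw(G) ≤ 2. For the lower bound, the 3 vertices {a, c, d} are pairwise adjacent, and any tree decomposition puts a clique entirely inside one bag — forcing width ≥ 2. Hence tw(G) = 2 exactly.

Treewidth 2.
Bags: B1 = {a, b, c}  B2 = {a, c, d}
Tree: B1–B2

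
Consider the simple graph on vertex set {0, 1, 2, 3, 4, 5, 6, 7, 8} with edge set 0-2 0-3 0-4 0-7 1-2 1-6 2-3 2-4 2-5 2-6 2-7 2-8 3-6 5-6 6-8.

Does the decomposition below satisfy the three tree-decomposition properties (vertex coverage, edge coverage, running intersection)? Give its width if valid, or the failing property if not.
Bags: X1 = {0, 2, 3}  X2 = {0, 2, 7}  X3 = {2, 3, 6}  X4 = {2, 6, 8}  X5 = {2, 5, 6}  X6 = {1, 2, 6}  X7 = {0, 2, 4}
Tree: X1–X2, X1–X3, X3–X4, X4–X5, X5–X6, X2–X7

Yes; width 2.

Vertex coverage: the bags together contain {0, 1, 2, 3, 4, 5, 6, 7, 8}, the full vertex set. Edge coverage: each edge of G has both endpoints in at least one bag. Running intersection: for every vertex, the bags containing it form a connected subtree. All three properties hold, so this is a valid tree decomposition of width max|bag| − 1 = 2, and hence tw(G) ≤ 2.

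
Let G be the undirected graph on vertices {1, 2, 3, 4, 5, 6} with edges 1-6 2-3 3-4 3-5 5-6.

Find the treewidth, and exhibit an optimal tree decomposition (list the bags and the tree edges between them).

Treewidth 1.
One such decomposition:
Bags: B1 = {3, 5}  B2 = {2, 3}  B3 = {3, 4}  B4 = {5, 6}  B5 = {1, 6}
Tree: B1–B2, B1–B3, B1–B4, B4–B5

The largest bag has 2 vertices, giving width 1; this decomposition certifies tw(G) ≤ 1. G has an edge, so its treewidth is at least 1. The upper and lower bounds meet at 1, so that is the treewidth.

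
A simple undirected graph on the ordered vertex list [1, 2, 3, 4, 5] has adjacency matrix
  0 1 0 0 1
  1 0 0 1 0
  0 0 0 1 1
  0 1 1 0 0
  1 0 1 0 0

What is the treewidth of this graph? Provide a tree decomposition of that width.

Treewidth 2.
One such decomposition:
Bags: B1 = {1, 2, 4}  B2 = {1, 3, 4}  B3 = {1, 3, 5}
Tree: B1–B2, B2–B3

Every bag has size at most 3, so the width is 3 − 1 = 2 and tw(G) ≤ 2. The edges 1–2–4–3–5–1 form a cycle, so G is not a tree and its treewidth is at least 2. Therefore the treewidth is 2.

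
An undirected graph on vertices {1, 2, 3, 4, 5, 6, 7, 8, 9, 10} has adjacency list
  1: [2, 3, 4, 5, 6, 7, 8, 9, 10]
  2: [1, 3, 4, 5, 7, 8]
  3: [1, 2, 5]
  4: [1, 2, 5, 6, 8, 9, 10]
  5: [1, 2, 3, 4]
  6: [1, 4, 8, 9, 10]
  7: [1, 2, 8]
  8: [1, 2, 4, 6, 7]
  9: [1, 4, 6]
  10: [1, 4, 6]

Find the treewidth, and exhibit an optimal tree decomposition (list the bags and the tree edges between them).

Treewidth 3.
One optimal decomposition is:
Bags: B1 = {1, 4, 6, 8}  B2 = {1, 2, 4, 8}  B3 = {1, 4, 6, 10}  B4 = {1, 2, 4, 5}  B5 = {1, 4, 6, 9}  B6 = {1, 2, 3, 5}  B7 = {1, 2, 7, 8}
Tree: B1–B2, B1–B3, B2–B4, B1–B5, B4–B6, B2–B7

Every bag has size at most 4, so the width is 4 − 1 = 3 and tw(G) ≤ 3. For the lower bound, the 4 vertices {1, 2, 3, 5} are pairwise adjacent, and any tree decomposition puts a clique entirely inside one bag — forcing width ≥ 3. Therefore the treewidth is 3.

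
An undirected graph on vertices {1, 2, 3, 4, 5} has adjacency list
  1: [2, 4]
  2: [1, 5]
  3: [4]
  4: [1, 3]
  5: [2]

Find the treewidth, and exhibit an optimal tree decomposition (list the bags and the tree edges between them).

Treewidth 1.
One optimal decomposition is:
Bags: B1 = {3, 4}  B2 = {1, 4}  B3 = {1, 2}  B4 = {2, 5}
Tree: B1–B2, B2–B3, B3–B4

Every bag has size at most 2, so the width is 2 − 1 = 1 and tw(G) ≤ 1. Any graph with an edge has treewidth ≥ 1, and G has the edge 3–4. Hence tw(G) = 1 exactly.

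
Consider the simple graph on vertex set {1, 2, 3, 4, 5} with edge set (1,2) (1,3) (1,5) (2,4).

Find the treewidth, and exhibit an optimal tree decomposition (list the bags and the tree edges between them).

Treewidth 1.
One optimal decomposition is:
Bags: B1 = {1, 2}  B2 = {1, 5}  B3 = {2, 4}  B4 = {1, 3}
Tree: B1–B2, B1–B3, B2–B4

The largest bag has 2 vertices, giving width 1; this decomposition certifies tw(G) ≤ 1. Since G has at least one edge (e.g. 1–2), it is not an edgeless graph, so tw(G) ≥ 1. The upper and lower bounds meet at 1, so that is the treewidth.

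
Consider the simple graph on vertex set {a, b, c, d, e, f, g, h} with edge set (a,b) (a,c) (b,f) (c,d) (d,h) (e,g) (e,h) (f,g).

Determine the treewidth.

2

A width-2 tree decomposition is:
Bags: B1 = {a, c, d}  B2 = {a, d, h}  B3 = {a, e, h}  B4 = {a, e, g}  B5 = {a, f, g}  B6 = {a, b, f}
Tree: B1–B2, B2–B3, B3–B4, B4–B5, B5–B6
Every bag has size at most 3, so the width is 3 − 1 = 2 and tw(G) ≤ 2. For the lower bound, G contains the cycle a–c–d–h–e–g–f–b–a, so G is not a forest; only forests have treewidth ≤ 1, hence tw(G) ≥ 2. The upper and lower bounds meet at 2, so that is the treewidth.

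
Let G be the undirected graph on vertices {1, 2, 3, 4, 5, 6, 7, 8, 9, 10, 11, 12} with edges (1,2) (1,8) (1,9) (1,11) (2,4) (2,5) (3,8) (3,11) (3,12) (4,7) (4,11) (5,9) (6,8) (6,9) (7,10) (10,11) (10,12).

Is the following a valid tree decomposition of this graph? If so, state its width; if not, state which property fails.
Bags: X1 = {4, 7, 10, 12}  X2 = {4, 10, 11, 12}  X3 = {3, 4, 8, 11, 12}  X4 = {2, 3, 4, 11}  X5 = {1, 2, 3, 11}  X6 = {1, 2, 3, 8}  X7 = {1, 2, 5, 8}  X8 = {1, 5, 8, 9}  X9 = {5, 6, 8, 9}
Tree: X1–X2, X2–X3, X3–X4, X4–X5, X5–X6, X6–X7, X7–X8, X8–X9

No — bags containing vertex 8 are not connected in the tree.

A tree decomposition must satisfy three properties: every vertex lies in some bag; for every edge, both endpoints lie together in some bag; and for every vertex, the bags containing it form a connected subtree. Here bags containing vertex 8 are not connected in the tree, so the decomposition is invalid.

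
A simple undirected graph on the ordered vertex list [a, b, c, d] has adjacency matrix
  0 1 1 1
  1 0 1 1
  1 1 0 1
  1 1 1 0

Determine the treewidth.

3

A width-3 tree decomposition is:
Bags: B1 = {a, b, c, d}
Tree: (single bag)
A single bag containing all 4 vertices is trivially a valid decomposition of width 3. Conversely, {a, b, c, d} is a clique of size 4, and the vertices of any clique must share a bag in every tree decomposition; so some bag has ≥ 4 vertices and tw(G) ≥ 3. The upper and lower bounds meet at 3, so that is the treewidth.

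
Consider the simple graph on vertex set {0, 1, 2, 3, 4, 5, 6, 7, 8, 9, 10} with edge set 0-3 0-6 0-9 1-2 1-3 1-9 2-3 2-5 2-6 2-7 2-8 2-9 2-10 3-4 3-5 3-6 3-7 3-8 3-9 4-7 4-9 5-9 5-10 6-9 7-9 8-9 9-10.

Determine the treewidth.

3

A width-3 tree decomposition is:
Bags: B1 = {2, 3, 7, 9}  B2 = {2, 3, 5, 9}  B3 = {1, 2, 3, 9}  B4 = {2, 3, 6, 9}  B5 = {2, 3, 8, 9}  B6 = {0, 3, 6, 9}  B7 = {3, 4, 7, 9}  B8 = {2, 5, 9, 10}
Tree: B1–B2, B1–B3, B3–B4, B1–B5, B4–B6, B1–B7, B2–B8
The largest bag has 4 vertices, giving width 3; this decomposition certifies tw(G) ≤ 3. On the other hand G contains the 4-clique {2, 5, 9, 10}. A clique must lie in a single bag of any decomposition, so no decomposition can have width below 3. Hence tw(G) = 3 exactly.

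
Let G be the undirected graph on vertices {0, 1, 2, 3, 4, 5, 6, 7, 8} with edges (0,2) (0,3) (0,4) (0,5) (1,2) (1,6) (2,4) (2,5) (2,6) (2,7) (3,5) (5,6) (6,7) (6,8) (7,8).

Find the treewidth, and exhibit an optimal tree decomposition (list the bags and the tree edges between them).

Each bag holds 3 vertices, so the decomposition has width 2, which upper-bounds the treewidth. Conversely, {6, 7, 8} is a clique of size 3, and the vertices of any clique must share a bag in every tree decomposition; so some bag has ≥ 3 vertices and tw(G) ≥ 2. Combining the bounds, tw(G) = 2.

Treewidth 2.
Bags: B1 = {0, 2, 5}  B2 = {2, 5, 6}  B3 = {2, 6, 7}  B4 = {0, 3, 5}  B5 = {0, 2, 4}  B6 = {6, 7, 8}  B7 = {1, 2, 6}
Tree: B1–B2, B2–B3, B1–B4, B1–B5, B3–B6, B2–B7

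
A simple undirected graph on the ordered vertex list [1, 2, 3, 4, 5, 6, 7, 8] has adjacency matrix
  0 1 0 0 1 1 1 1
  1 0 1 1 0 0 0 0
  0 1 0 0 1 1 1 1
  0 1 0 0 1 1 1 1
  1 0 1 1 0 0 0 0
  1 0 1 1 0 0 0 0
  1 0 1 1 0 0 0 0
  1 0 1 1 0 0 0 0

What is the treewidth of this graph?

A width-3 tree decomposition is:
Bags: B1 = {1, 3, 4, 7}  B2 = {1, 3, 4, 8}  B3 = {1, 3, 4, 6}  B4 = {1, 2, 3, 4}  B5 = {1, 3, 4, 5}
Tree: B1–B2, B2–B3, B3–B4, B4–B5
Each bag holds 4 vertices, so the decomposition has width 3, which upper-bounds the treewidth. For the lower bound: the 4 vertex sets {3,7}, {1,8}, {4}, {6} are disjoint, each induces a connected subgraph, and every pair is joined by at least one edge of G. Contracting each set to a single vertex therefore yields K_{4} as a minor, and since treewidth is minor-monotone, tw(G) ≥ tw(K_{4}) = 3. The upper and lower bounds meet at 3, so that is the treewidth.

3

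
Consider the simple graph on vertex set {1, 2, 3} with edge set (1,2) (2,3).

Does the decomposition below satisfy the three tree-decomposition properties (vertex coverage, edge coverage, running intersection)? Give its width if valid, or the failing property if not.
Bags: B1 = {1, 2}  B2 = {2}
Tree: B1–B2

A tree decomposition must satisfy three properties: every vertex lies in some bag; for every edge, both endpoints lie together in some bag; and for every vertex, the bags containing it form a connected subtree. Here vertex 3 appears in no bag, so the decomposition is invalid.

No — vertex 3 appears in no bag.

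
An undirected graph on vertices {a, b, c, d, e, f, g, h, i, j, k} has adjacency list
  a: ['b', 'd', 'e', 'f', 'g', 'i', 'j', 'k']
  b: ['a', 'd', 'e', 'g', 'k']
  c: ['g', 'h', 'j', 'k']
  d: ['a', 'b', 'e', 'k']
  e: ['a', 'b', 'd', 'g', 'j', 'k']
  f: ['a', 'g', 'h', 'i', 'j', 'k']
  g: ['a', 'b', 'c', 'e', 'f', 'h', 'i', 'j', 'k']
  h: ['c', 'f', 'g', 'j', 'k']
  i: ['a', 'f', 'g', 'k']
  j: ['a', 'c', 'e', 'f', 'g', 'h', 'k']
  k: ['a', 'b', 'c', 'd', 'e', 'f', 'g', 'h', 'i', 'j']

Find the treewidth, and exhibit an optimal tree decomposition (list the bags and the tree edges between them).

Treewidth 4.
Bags: B1 = {a, f, g, j, k}  B2 = {a, e, g, j, k}  B3 = {a, b, e, g, k}  B4 = {a, b, d, e, k}  B5 = {f, g, h, j, k}  B6 = {a, f, g, i, k}  B7 = {c, g, h, j, k}
Tree: B1–B2, B2–B3, B3–B4, B1–B5, B1–B6, B5–B7

The largest bag has 5 vertices, giving width 4; this decomposition certifies tw(G) ≤ 4. For the lower bound, the 5 vertices {a, b, d, e, k} are pairwise adjacent, and any tree decomposition puts a clique entirely inside one bag — forcing width ≥ 4. Combining the bounds, tw(G) = 4.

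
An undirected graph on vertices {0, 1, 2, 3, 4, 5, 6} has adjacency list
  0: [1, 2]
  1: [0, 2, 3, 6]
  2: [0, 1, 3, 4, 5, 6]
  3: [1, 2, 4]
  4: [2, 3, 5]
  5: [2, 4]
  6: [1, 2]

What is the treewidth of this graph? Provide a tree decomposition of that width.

The largest bag has 3 vertices, giving width 2; this decomposition certifies tw(G) ≤ 2. On the other hand G contains the 3-clique {0, 1, 2}. A clique must lie in a single bag of any decomposition, so no decomposition can have width below 2. Combining the bounds, tw(G) = 2.

Treewidth 2.
Bags: B1 = {1, 2, 3}  B2 = {0, 1, 2}  B3 = {1, 2, 6}  B4 = {2, 3, 4}  B5 = {2, 4, 5}
Tree: B1–B2, B2–B3, B1–B4, B4–B5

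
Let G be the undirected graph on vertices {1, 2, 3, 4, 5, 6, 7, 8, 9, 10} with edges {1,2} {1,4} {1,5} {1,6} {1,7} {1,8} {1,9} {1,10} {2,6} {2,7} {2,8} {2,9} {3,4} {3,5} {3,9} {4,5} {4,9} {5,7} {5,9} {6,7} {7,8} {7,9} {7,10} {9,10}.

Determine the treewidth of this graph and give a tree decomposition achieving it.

Every bag has size at most 4, so the width is 4 − 1 = 3 and tw(G) ≤ 3. For the lower bound, the 4 vertices {1, 4, 5, 9} are pairwise adjacent, and any tree decomposition puts a clique entirely inside one bag — forcing width ≥ 3. Therefore the treewidth is 3.

Treewidth 3.
One such decomposition:
Bags: B1 = {1, 5, 7, 9}  B2 = {1, 2, 7, 9}  B3 = {1, 2, 6, 7}  B4 = {1, 2, 7, 8}  B5 = {1, 4, 5, 9}  B6 = {1, 7, 9, 10}  B7 = {3, 4, 5, 9}
Tree: B1–B2, B2–B3, B2–B4, B1–B5, B1–B6, B5–B7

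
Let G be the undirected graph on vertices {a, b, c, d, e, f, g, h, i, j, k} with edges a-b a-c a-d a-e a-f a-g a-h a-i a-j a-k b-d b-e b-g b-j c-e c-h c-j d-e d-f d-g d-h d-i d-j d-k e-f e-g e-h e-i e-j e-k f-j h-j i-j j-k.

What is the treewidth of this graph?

4

A width-4 tree decomposition is:
Bags: B1 = {a, d, e, j, k}  B2 = {a, d, e, h, j}  B3 = {a, d, e, i, j}  B4 = {a, b, d, e, j}  B5 = {a, c, e, h, j}  B6 = {a, d, e, f, j}  B7 = {a, b, d, e, g}
Tree: B1–B2, B2–B3, B3–B4, B2–B5, B1–B6, B4–B7
The largest bag has 5 vertices, giving width 4; this decomposition certifies tw(G) ≤ 4. For the lower bound, the 5 vertices {a, b, d, e, g} are pairwise adjacent, and any tree decomposition puts a clique entirely inside one bag — forcing width ≥ 4. Hence tw(G) = 4 exactly.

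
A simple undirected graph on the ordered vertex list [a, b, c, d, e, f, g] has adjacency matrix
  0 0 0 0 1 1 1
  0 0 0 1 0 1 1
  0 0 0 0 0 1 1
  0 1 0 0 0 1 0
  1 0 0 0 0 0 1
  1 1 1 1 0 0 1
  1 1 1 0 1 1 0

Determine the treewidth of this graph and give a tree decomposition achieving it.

Each bag holds 3 vertices, so the decomposition has width 2, which upper-bounds the treewidth. Conversely, {a, e, g} is a clique of size 3, and the vertices of any clique must share a bag in every tree decomposition; so some bag has ≥ 3 vertices and tw(G) ≥ 2. Combining the bounds, tw(G) = 2.

Treewidth 2.
One optimal decomposition is:
Bags: B1 = {b, f, g}  B2 = {c, f, g}  B3 = {a, f, g}  B4 = {a, e, g}  B5 = {b, d, f}
Tree: B1–B2, B1–B3, B3–B4, B1–B5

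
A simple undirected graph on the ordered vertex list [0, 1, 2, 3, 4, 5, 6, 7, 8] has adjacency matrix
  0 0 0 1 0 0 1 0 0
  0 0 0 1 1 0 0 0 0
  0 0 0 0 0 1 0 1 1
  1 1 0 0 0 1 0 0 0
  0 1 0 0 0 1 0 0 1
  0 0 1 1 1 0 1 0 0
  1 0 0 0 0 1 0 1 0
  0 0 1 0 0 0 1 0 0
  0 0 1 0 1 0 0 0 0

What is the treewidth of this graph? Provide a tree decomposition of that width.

The largest bag has 4 vertices, giving width 3; this decomposition certifies tw(G) ≤ 3. For the lower bound: the 4 vertex sets {0,6,7}, {3}, {5}, {1,2,4,8} are disjoint, each induces a connected subgraph, and every pair is joined by at least one edge of G. Contracting each set to a single vertex therefore yields K_{4} as a minor, and since treewidth is minor-monotone, tw(G) ≥ tw(K_{4}) = 3. The upper and lower bounds meet at 3, so that is the treewidth.

Treewidth 3.
Bags: B1 = {0, 3, 6, 7}  B2 = {3, 5, 6, 7}  B3 = {2, 3, 5, 7}  B4 = {1, 2, 3, 5}  B5 = {1, 2, 4, 5}  B6 = {1, 2, 4, 8}
Tree: B1–B2, B2–B3, B3–B4, B4–B5, B5–B6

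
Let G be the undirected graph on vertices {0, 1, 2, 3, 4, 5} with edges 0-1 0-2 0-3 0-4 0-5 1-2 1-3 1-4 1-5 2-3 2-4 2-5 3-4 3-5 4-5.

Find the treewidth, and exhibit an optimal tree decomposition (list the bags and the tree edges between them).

Treewidth 5.
One such decomposition:
Bags: B1 = {0, 1, 2, 3, 4, 5}
Tree: (single bag)

A single bag containing all 6 vertices is trivially a valid decomposition of width 5. Conversely, {0, 1, 2, 3, 4, 5} is a clique of size 6, and the vertices of any clique must share a bag in every tree decomposition; so some bag has ≥ 6 vertices and tw(G) ≥ 5. The upper and lower bounds meet at 5, so that is the treewidth.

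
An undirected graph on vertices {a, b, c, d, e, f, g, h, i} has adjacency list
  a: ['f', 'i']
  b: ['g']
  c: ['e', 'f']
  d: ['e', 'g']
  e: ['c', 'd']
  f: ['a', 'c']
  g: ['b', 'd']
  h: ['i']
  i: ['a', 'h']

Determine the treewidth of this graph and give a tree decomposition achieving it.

Treewidth 1.
Bags: B1 = {b, g}  B2 = {d, g}  B3 = {d, e}  B4 = {c, e}  B5 = {c, f}  B6 = {a, f}  B7 = {a, i}  B8 = {h, i}
Tree: B1–B2, B2–B3, B3–B4, B4–B5, B5–B6, B6–B7, B7–B8

Each bag holds 2 vertices, so the decomposition has width 1, which upper-bounds the treewidth. Since G has at least one edge (e.g. b–g), it is not an edgeless graph, so tw(G) ≥ 1. Combining the bounds, tw(G) = 1.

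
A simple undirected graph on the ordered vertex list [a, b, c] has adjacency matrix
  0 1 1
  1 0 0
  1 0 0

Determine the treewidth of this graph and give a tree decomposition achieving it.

The largest bag has 2 vertices, giving width 1; this decomposition certifies tw(G) ≤ 1. G has an edge, so its treewidth is at least 1. Therefore the treewidth is 1.

Treewidth 1.
Bags: B1 = {a, b}  B2 = {a, c}
Tree: B1–B2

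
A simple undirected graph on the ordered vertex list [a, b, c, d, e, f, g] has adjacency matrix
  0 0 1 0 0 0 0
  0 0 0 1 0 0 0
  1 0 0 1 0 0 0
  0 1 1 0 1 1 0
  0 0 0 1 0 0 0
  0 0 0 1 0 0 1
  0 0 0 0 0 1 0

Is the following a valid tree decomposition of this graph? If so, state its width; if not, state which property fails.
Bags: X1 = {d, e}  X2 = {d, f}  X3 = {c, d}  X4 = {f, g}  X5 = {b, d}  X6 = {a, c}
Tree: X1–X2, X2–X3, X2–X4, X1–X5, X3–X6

Yes; width 1.

Vertex coverage: the bags together contain {a, b, c, d, e, f, g}, the full vertex set. Edge coverage: each edge of G has both endpoints in at least one bag. Running intersection: for every vertex, the bags containing it form a connected subtree. All three properties hold, so this is a valid tree decomposition of width max|bag| − 1 = 1, and hence tw(G) ≤ 1.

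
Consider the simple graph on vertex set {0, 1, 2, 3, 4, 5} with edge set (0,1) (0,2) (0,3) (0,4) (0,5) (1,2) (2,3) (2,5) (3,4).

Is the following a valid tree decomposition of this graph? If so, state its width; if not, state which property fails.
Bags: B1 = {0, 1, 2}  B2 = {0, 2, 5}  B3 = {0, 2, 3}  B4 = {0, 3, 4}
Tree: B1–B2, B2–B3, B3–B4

Vertex coverage: the bags together contain {0, 1, 2, 3, 4, 5}, the full vertex set. Edge coverage: each edge of G has both endpoints in at least one bag. Running intersection: for every vertex, the bags containing it form a connected subtree. All three properties hold, so this is a valid tree decomposition of width max|bag| − 1 = 2, and hence tw(G) ≤ 2.

Yes; width 2.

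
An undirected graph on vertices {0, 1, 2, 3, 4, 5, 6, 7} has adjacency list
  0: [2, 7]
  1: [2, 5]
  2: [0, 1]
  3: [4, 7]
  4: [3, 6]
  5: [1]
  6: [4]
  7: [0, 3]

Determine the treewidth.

1

A width-1 tree decomposition is:
Bags: B1 = {1, 5}  B2 = {1, 2}  B3 = {0, 2}  B4 = {0, 7}  B5 = {3, 7}  B6 = {3, 4}  B7 = {4, 6}
Tree: B1–B2, B2–B3, B3–B4, B4–B5, B5–B6, B6–B7
The largest bag has 2 vertices, giving width 1; this decomposition certifies tw(G) ≤ 1. Since G has at least one edge (e.g. 5–1), it is not an edgeless graph, so tw(G) ≥ 1. Hence tw(G) = 1 exactly.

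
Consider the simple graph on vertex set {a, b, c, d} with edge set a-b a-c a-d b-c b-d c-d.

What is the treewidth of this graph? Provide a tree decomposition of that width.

Treewidth 3.
One such decomposition:
Bags: B1 = {a, b, c, d}
Tree: (single bag)

With just one bag of size 4, the width is 4 − 1 = 3, so tw(G) ≤ 3. For the lower bound, the 4 vertices {a, b, c, d} are pairwise adjacent, and any tree decomposition puts a clique entirely inside one bag — forcing width ≥ 3. The upper and lower bounds meet at 3, so that is the treewidth.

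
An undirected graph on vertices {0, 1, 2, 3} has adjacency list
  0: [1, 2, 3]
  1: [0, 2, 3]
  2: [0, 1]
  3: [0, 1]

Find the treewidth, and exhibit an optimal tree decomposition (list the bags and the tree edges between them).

Each bag holds 3 vertices, so the decomposition has width 2, which upper-bounds the treewidth. On the other hand G contains the 3-clique {0, 1, 2}. A clique must lie in a single bag of any decomposition, so no decomposition can have width below 2. Combining the bounds, tw(G) = 2.

Treewidth 2.
One such decomposition:
Bags: B1 = {0, 1, 3}  B2 = {0, 1, 2}
Tree: B1–B2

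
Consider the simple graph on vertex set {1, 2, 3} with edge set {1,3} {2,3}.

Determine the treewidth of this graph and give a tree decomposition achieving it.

The largest bag has 2 vertices, giving width 1; this decomposition certifies tw(G) ≤ 1. Any graph with an edge has treewidth ≥ 1, and G has the edge 3–1. Therefore the treewidth is 1.

Treewidth 1.
Bags: B1 = {1, 3}  B2 = {2, 3}
Tree: B1–B2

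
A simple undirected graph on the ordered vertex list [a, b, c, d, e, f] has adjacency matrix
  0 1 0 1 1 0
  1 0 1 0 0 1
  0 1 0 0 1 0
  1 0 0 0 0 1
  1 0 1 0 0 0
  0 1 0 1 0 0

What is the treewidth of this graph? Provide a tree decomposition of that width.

The largest bag has 3 vertices, giving width 2; this decomposition certifies tw(G) ≤ 2. Since e–c–b–a–e is a cycle in G, G is not acyclic. Forests are exactly the graphs of treewidth ≤ 1, so tw(G) ≥ 2. The upper and lower bounds meet at 2, so that is the treewidth.

Treewidth 2.
One such decomposition:
Bags: B1 = {a, c, e}  B2 = {a, b, c}  B3 = {a, b, d}  B4 = {b, d, f}
Tree: B1–B2, B2–B3, B3–B4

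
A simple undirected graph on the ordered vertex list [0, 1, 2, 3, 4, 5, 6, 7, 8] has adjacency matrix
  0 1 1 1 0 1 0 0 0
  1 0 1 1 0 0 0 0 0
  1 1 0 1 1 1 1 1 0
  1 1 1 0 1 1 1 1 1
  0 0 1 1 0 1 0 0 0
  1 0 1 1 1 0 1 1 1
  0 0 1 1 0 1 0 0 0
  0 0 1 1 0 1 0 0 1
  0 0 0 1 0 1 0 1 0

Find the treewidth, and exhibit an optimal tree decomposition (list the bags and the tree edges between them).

Each bag holds 4 vertices, so the decomposition has width 3, which upper-bounds the treewidth. Conversely, {3, 5, 7, 8} is a clique of size 4, and the vertices of any clique must share a bag in every tree decomposition; so some bag has ≥ 4 vertices and tw(G) ≥ 3. Therefore the treewidth is 3.

Treewidth 3.
Bags: B1 = {0, 2, 3, 5}  B2 = {2, 3, 5, 7}  B3 = {2, 3, 5, 6}  B4 = {2, 3, 4, 5}  B5 = {0, 1, 2, 3}  B6 = {3, 5, 7, 8}
Tree: B1–B2, B1–B3, B1–B4, B1–B5, B2–B6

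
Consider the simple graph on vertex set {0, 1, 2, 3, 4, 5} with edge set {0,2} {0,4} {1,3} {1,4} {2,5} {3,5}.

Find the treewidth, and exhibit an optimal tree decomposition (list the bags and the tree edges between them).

Treewidth 2.
One optimal decomposition is:
Bags: B1 = {0, 1, 4}  B2 = {0, 1, 3}  B3 = {0, 3, 5}  B4 = {0, 2, 5}
Tree: B1–B2, B2–B3, B3–B4

The largest bag has 3 vertices, giving width 2; this decomposition certifies tw(G) ≤ 2. For the lower bound, G contains the cycle 0–4–1–3–5–2–0, so G is not a forest; only forests have treewidth ≤ 1, hence tw(G) ≥ 2. Combining the bounds, tw(G) = 2.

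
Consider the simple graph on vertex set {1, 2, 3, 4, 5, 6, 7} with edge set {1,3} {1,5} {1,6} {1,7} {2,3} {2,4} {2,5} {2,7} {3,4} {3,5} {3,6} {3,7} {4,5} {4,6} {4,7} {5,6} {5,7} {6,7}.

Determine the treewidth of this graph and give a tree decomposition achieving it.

The largest bag has 5 vertices, giving width 4; this decomposition certifies tw(G) ≤ 4. On the other hand G contains the 5-clique {1, 3, 5, 6, 7}. A clique must lie in a single bag of any decomposition, so no decomposition can have width below 4. Combining the bounds, tw(G) = 4.

Treewidth 4.
One optimal decomposition is:
Bags: B1 = {3, 4, 5, 6, 7}  B2 = {1, 3, 5, 6, 7}  B3 = {2, 3, 4, 5, 7}
Tree: B1–B2, B1–B3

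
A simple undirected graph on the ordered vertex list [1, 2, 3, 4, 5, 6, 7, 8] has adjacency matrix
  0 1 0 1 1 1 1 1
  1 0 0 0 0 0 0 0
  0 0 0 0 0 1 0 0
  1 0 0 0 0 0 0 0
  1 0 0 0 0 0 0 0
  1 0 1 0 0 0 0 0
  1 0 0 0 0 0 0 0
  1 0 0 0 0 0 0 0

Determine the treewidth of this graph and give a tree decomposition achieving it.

Treewidth 1.
One optimal decomposition is:
Bags: B1 = {1, 6}  B2 = {3, 6}  B3 = {1, 8}  B4 = {1, 4}  B5 = {1, 5}  B6 = {1, 7}  B7 = {1, 2}
Tree: B1–B2, B1–B3, B3–B4, B3–B5, B1–B6, B5–B7

Every bag has size at most 2, so the width is 2 − 1 = 1 and tw(G) ≤ 1. Since G has at least one edge (e.g. 1–6), it is not an edgeless graph, so tw(G) ≥ 1. Combining the bounds, tw(G) = 1.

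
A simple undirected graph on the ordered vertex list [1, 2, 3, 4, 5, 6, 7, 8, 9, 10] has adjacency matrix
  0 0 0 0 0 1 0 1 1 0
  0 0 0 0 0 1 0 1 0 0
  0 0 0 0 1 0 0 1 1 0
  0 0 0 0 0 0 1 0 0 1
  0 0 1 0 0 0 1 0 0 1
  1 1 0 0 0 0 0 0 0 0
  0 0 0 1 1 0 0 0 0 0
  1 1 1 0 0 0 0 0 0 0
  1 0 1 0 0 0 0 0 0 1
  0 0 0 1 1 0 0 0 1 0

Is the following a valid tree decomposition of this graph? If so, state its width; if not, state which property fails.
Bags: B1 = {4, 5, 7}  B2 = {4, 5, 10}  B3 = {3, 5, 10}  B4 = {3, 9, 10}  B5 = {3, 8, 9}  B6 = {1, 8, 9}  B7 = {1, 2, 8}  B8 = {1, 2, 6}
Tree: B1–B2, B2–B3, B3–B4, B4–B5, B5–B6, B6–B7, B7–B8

Yes; width 2.

Vertex coverage: the bags together contain {1, 2, 3, 4, 5, 6, 7, 8, 9, 10}, the full vertex set. Edge coverage: each edge of G has both endpoints in at least one bag. Running intersection: for every vertex, the bags containing it form a connected subtree. All three properties hold, so this is a valid tree decomposition of width max|bag| − 1 = 2, and hence tw(G) ≤ 2.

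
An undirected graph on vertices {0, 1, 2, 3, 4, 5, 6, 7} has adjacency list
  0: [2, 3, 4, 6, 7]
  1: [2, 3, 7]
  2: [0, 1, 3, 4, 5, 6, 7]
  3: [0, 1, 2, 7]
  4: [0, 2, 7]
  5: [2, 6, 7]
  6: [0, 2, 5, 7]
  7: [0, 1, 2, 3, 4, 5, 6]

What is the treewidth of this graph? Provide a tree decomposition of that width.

Treewidth 3.
One optimal decomposition is:
Bags: B1 = {0, 2, 6, 7}  B2 = {0, 2, 3, 7}  B3 = {2, 5, 6, 7}  B4 = {1, 2, 3, 7}  B5 = {0, 2, 4, 7}
Tree: B1–B2, B1–B3, B2–B4, B1–B5

The largest bag has 4 vertices, giving width 3; this decomposition certifies tw(G) ≤ 3. For the lower bound, the 4 vertices {0, 2, 3, 7} are pairwise adjacent, and any tree decomposition puts a clique entirely inside one bag — forcing width ≥ 3. The upper and lower bounds meet at 3, so that is the treewidth.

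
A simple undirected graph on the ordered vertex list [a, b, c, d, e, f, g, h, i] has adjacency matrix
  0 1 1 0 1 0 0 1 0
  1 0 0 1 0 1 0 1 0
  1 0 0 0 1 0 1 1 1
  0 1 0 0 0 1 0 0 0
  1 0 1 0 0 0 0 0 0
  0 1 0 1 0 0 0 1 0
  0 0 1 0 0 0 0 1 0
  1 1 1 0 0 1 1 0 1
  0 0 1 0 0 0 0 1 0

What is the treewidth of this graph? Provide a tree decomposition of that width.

Each bag holds 3 vertices, so the decomposition has width 2, which upper-bounds the treewidth. For the lower bound, the 3 vertices {b, d, f} are pairwise adjacent, and any tree decomposition puts a clique entirely inside one bag — forcing width ≥ 2. Therefore the treewidth is 2.

Treewidth 2.
One optimal decomposition is:
Bags: B1 = {a, c, h}  B2 = {a, b, h}  B3 = {b, f, h}  B4 = {c, h, i}  B5 = {b, d, f}  B6 = {a, c, e}  B7 = {c, g, h}
Tree: B1–B2, B2–B3, B1–B4, B3–B5, B1–B6, B1–B7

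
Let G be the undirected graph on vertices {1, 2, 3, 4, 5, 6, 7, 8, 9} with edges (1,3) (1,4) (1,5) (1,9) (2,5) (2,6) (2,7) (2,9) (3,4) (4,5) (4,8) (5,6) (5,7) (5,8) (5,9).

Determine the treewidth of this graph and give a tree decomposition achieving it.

Treewidth 2.
One such decomposition:
Bags: B1 = {2, 5, 9}  B2 = {2, 5, 7}  B3 = {1, 5, 9}  B4 = {1, 4, 5}  B5 = {2, 5, 6}  B6 = {1, 3, 4}  B7 = {4, 5, 8}
Tree: B1–B2, B1–B3, B3–B4, B1–B5, B4–B6, B4–B7

The largest bag has 3 vertices, giving width 2; this decomposition certifies tw(G) ≤ 2. On the other hand G contains the 3-clique {1, 3, 4}. A clique must lie in a single bag of any decomposition, so no decomposition can have width below 2. The upper and lower bounds meet at 2, so that is the treewidth.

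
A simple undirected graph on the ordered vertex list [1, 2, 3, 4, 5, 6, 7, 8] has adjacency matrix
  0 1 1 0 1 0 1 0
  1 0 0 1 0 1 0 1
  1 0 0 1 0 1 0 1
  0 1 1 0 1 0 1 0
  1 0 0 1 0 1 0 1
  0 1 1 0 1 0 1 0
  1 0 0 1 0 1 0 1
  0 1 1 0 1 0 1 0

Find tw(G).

A width-4 tree decomposition is:
Bags: B1 = {2, 3, 5, 7, 8}  B2 = {2, 3, 4, 5, 7}  B3 = {2, 3, 5, 6, 7}  B4 = {1, 2, 3, 5, 7}
Tree: B1–B2, B2–B3, B3–B4
Each bag holds 5 vertices, so the decomposition has width 4, which upper-bounds the treewidth. For the lower bound: the 5 vertex sets {2,8}, {3,4}, {5,6}, {7}, {1} are disjoint, each induces a connected subgraph, and every pair is joined by at least one edge of G. Contracting each set to a single vertex therefore yields K_{5} as a minor, and since treewidth is minor-monotone, tw(G) ≥ tw(K_{5}) = 4. Combining the bounds, tw(G) = 4.

4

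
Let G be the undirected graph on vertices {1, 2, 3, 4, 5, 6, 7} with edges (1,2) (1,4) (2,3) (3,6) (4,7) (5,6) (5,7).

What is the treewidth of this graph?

2

A width-2 tree decomposition is:
Bags: B1 = {2, 3, 6}  B2 = {1, 2, 6}  B3 = {1, 4, 6}  B4 = {4, 6, 7}  B5 = {5, 6, 7}
Tree: B1–B2, B2–B3, B3–B4, B4–B5
Every bag has size at most 3, so the width is 3 − 1 = 2 and tw(G) ≤ 2. Since 6–3–2–1–4–7–5–6 is a cycle in G, G is not acyclic. Forests are exactly the graphs of treewidth ≤ 1, so tw(G) ≥ 2. The upper and lower bounds meet at 2, so that is the treewidth.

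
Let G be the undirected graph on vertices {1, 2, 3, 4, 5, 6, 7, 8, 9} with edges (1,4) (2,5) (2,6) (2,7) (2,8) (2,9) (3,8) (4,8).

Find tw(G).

1

A width-1 tree decomposition is:
Bags: B1 = {2, 6}  B2 = {2, 9}  B3 = {2, 8}  B4 = {4, 8}  B5 = {2, 5}  B6 = {1, 4}  B7 = {3, 8}  B8 = {2, 7}
Tree: B1–B2, B1–B3, B3–B4, B3–B5, B4–B6, B4–B7, B3–B8
Every bag has size at most 2, so the width is 2 − 1 = 1 and tw(G) ≤ 1. G has an edge, so its treewidth is at least 1. Hence tw(G) = 1 exactly.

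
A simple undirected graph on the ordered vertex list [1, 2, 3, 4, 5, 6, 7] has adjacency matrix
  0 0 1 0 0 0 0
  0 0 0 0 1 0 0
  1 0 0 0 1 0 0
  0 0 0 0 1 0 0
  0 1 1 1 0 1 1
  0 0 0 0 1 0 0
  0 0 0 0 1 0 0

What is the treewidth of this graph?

1

A width-1 tree decomposition is:
Bags: B1 = {2, 5}  B2 = {4, 5}  B3 = {3, 5}  B4 = {5, 7}  B5 = {5, 6}  B6 = {1, 3}
Tree: B1–B2, B1–B3, B1–B4, B3–B5, B3–B6
Each bag holds 2 vertices, so the decomposition has width 1, which upper-bounds the treewidth. Any graph with an edge has treewidth ≥ 1, and G has the edge 2–5. Combining the bounds, tw(G) = 1.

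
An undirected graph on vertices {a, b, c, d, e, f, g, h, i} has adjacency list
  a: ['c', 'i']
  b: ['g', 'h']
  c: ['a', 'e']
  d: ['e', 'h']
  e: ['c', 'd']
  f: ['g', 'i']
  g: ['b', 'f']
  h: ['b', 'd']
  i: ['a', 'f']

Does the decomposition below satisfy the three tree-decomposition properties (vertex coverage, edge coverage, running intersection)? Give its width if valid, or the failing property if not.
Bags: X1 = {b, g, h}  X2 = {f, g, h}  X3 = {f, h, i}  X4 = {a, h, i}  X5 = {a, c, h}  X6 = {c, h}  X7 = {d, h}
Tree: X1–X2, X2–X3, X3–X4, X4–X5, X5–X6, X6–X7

No — vertex e appears in no bag.

A tree decomposition must satisfy three properties: every vertex lies in some bag; for every edge, both endpoints lie together in some bag; and for every vertex, the bags containing it form a connected subtree. Here vertex e appears in no bag, so the decomposition is invalid.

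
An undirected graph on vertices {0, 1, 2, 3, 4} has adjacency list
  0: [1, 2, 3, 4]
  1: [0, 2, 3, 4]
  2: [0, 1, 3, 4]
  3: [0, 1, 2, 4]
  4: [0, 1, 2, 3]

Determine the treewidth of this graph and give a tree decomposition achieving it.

A single bag containing all 5 vertices is trivially a valid decomposition of width 4. On the other hand G contains the 5-clique {0, 1, 2, 3, 4}. A clique must lie in a single bag of any decomposition, so no decomposition can have width below 4. Combining the bounds, tw(G) = 4.

Treewidth 4.
One optimal decomposition is:
Bags: B1 = {0, 1, 2, 3, 4}
Tree: (single bag)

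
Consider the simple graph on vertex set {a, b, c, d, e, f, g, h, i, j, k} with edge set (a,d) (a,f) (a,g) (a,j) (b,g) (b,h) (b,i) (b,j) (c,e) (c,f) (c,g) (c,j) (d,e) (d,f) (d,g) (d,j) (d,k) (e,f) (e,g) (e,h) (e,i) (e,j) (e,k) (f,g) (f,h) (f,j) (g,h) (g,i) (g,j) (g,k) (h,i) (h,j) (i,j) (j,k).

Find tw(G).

A width-4 tree decomposition is:
Bags: B1 = {d, e, f, g, j}  B2 = {e, f, g, h, j}  B3 = {a, d, f, g, j}  B4 = {e, g, h, i, j}  B5 = {b, g, h, i, j}  B6 = {d, e, g, j, k}  B7 = {c, e, f, g, j}
Tree: B1–B2, B1–B3, B2–B4, B4–B5, B1–B6, B1–B7
Each bag holds 5 vertices, so the decomposition has width 4, which upper-bounds the treewidth. Conversely, {d, e, f, g, j} is a clique of size 5, and the vertices of any clique must share a bag in every tree decomposition; so some bag has ≥ 5 vertices and tw(G) ≥ 4. Combining the bounds, tw(G) = 4.

4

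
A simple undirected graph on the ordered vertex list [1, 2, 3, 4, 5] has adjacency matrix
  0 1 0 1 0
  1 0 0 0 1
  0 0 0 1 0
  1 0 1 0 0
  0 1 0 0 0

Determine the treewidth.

1

A width-1 tree decomposition is:
Bags: B1 = {2, 5}  B2 = {1, 2}  B3 = {1, 4}  B4 = {3, 4}
Tree: B1–B2, B2–B3, B3–B4
Every bag has size at most 2, so the width is 2 − 1 = 1 and tw(G) ≤ 1. Since G has at least one edge (e.g. 5–2), it is not an edgeless graph, so tw(G) ≥ 1. Combining the bounds, tw(G) = 1.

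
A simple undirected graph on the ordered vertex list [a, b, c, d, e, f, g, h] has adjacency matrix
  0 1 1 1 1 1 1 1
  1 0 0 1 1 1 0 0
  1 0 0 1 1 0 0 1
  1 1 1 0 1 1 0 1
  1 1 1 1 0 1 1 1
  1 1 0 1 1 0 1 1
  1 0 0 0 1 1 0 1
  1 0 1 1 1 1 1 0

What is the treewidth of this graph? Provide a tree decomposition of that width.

Every bag has size at most 5, so the width is 5 − 1 = 4 and tw(G) ≤ 4. On the other hand G contains the 5-clique {a, c, d, e, h}. A clique must lie in a single bag of any decomposition, so no decomposition can have width below 4. The upper and lower bounds meet at 4, so that is the treewidth.

Treewidth 4.
One such decomposition:
Bags: B1 = {a, c, d, e, h}  B2 = {a, d, e, f, h}  B3 = {a, b, d, e, f}  B4 = {a, e, f, g, h}
Tree: B1–B2, B2–B3, B2–B4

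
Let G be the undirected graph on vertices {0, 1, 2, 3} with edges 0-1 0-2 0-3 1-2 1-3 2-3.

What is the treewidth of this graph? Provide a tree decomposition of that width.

A single bag containing all 4 vertices is trivially a valid decomposition of width 3. For the lower bound, the 4 vertices {0, 1, 2, 3} are pairwise adjacent, and any tree decomposition puts a clique entirely inside one bag — forcing width ≥ 3. Combining the bounds, tw(G) = 3.

Treewidth 3.
One optimal decomposition is:
Bags: B1 = {0, 1, 2, 3}
Tree: (single bag)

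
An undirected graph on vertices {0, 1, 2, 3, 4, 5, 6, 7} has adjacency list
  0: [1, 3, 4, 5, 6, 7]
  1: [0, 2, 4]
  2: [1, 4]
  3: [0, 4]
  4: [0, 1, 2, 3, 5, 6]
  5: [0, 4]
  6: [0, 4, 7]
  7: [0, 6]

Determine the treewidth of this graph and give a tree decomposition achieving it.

Every bag has size at most 3, so the width is 3 − 1 = 2 and tw(G) ≤ 2. For the lower bound, the 3 vertices {0, 1, 4} are pairwise adjacent, and any tree decomposition puts a clique entirely inside one bag — forcing width ≥ 2. Hence tw(G) = 2 exactly.

Treewidth 2.
Bags: B1 = {0, 1, 4}  B2 = {0, 4, 6}  B3 = {0, 4, 5}  B4 = {0, 6, 7}  B5 = {1, 2, 4}  B6 = {0, 3, 4}
Tree: B1–B2, B1–B3, B2–B4, B1–B5, B2–B6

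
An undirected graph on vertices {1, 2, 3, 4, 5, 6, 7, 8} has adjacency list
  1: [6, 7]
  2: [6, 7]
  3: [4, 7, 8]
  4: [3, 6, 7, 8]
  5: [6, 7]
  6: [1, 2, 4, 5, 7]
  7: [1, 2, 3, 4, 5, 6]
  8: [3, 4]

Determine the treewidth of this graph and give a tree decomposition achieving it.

The largest bag has 3 vertices, giving width 2; this decomposition certifies tw(G) ≤ 2. Conversely, {3, 4, 8} is a clique of size 3, and the vertices of any clique must share a bag in every tree decomposition; so some bag has ≥ 3 vertices and tw(G) ≥ 2. Combining the bounds, tw(G) = 2.

Treewidth 2.
Bags: B1 = {4, 6, 7}  B2 = {2, 6, 7}  B3 = {3, 4, 7}  B4 = {1, 6, 7}  B5 = {5, 6, 7}  B6 = {3, 4, 8}
Tree: B1–B2, B1–B3, B1–B4, B2–B5, B3–B6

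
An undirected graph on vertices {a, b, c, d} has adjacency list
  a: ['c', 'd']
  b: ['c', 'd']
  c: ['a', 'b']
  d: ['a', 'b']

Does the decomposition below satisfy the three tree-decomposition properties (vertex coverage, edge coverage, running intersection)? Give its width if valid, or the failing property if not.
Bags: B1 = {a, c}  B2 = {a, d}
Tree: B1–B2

No — vertex b appears in no bag.

A tree decomposition must satisfy three properties: every vertex lies in some bag; for every edge, both endpoints lie together in some bag; and for every vertex, the bags containing it form a connected subtree. Here vertex b appears in no bag, so the decomposition is invalid.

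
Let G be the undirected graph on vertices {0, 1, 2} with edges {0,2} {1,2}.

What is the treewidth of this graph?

1

A width-1 tree decomposition is:
Bags: B1 = {1, 2}  B2 = {0, 2}
Tree: B1–B2
The largest bag has 2 vertices, giving width 1; this decomposition certifies tw(G) ≤ 1. Any graph with an edge has treewidth ≥ 1, and G has the edge 1–2. Hence tw(G) = 1 exactly.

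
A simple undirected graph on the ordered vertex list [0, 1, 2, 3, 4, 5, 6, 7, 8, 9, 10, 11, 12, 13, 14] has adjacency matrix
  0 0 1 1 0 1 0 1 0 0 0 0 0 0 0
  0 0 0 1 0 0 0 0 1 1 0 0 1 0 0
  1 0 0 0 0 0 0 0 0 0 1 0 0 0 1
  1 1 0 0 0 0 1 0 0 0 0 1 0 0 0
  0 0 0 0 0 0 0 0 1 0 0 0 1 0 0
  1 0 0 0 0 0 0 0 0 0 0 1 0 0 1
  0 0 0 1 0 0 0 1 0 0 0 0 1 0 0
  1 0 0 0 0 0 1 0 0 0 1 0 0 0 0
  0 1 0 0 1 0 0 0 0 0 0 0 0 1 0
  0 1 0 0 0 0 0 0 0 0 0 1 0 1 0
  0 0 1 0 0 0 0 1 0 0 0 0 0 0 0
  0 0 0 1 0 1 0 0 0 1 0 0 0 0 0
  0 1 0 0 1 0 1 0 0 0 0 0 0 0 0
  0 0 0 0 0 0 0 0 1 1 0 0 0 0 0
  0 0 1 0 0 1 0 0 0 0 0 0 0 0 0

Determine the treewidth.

A width-3 tree decomposition is:
Bags: B1 = {4, 8, 12, 13}  B2 = {1, 8, 12, 13}  B3 = {1, 9, 12, 13}  B4 = {1, 6, 9, 12}  B5 = {1, 3, 6, 9}  B6 = {3, 6, 9, 11}  B7 = {3, 6, 7, 11}  B8 = {0, 3, 7, 11}  B9 = {0, 5, 7, 11}  B10 = {0, 5, 7, 10}  B11 = {0, 2, 5, 10}  B12 = {2, 5, 10, 14}
Tree: B1–B2, B2–B3, B3–B4, B4–B5, B5–B6, B6–B7, B7–B8, B8–B9, B9–B10, B10–B11, B11–B12
Every bag has size at most 4, so the width is 4 − 1 = 3 and tw(G) ≤ 3. For the lower bound: the 4 vertex sets {4,8,13}, {12}, {1}, {3,6,9,11} are disjoint, each induces a connected subgraph, and every pair is joined by at least one edge of G. Contracting each set to a single vertex therefore yields K_{4} as a minor, and since treewidth is minor-monotone, tw(G) ≥ tw(K_{4}) = 3. The upper and lower bounds meet at 3, so that is the treewidth.

3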